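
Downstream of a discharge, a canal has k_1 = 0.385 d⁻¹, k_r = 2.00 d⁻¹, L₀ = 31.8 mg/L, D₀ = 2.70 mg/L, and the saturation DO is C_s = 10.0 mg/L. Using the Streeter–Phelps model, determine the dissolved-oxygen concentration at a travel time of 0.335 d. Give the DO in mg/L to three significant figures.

DO ≈ 5.83 mg/L

k_1 L₀/(k_r−k_1) = 0.385×31.8/(2.00−0.385) = 12.24/1.615 = 7.581 mg/L.
e^(−k_1 t) = e^(−0.385×0.3350) = 0.8790; e^(−k_r t) = e^(−2.00×0.3350) = 0.5117.
D = 7.581 × (0.8790 − 0.5117) + 2.70 × 0.5117 = 2.784 + 1.382 = 4.166 mg/L.
DO = C_s − D = 10.0 − 4.166 = 5.834 mg/L.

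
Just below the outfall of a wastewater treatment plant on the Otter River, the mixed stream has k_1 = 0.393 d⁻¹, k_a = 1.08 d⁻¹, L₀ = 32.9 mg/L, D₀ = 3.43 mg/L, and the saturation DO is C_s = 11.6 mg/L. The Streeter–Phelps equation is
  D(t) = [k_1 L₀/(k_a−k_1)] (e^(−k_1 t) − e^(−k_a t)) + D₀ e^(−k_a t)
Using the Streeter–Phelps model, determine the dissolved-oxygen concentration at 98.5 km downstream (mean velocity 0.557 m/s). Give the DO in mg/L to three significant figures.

Travel time t = x/v = 98.5 km / (0.557 m/s) = 98500 m / 0.557 m/s = 176800 s = 2.047 d.
k_1 L₀/(k_a−k_1) = 0.393×32.9/(1.08−0.393) = 12.93/0.6870 = 18.82 mg/L.
e^(−k_1 t) = e^(−0.393×2.047) = 0.4474; e^(−k_a t) = e^(−1.08×2.047) = 0.1096.
D = 18.82 × (0.4474 − 0.1096) + 3.43 × 0.1096 = 6.356 + 0.3761 = 6.732 mg/L.
DO = C_s − D = 11.6 − 6.732 = 4.868 mg/L.

DO ≈ 4.87 mg/L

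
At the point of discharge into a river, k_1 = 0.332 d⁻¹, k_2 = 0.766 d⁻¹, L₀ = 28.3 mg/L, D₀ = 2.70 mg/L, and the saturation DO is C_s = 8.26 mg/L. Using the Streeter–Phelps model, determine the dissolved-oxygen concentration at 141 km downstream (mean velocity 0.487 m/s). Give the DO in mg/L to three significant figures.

Travel time t = x/v = 141 km / (0.487 m/s) = 141000 m / 0.487 m/s = 289500 s = 3.351 d.
k_1 L₀/(k_2−k_1) = 0.332×28.3/(0.766−0.332) = 9.396/0.4340 = 21.65 mg/L.
e^(−k_1 t) = e^(−0.332×3.351) = 0.3287; e^(−k_2 t) = e^(−0.766×3.351) = 0.07677.
D = 21.65 × (0.3287 − 0.07677) + 2.70 × 0.07677 = 5.454 + 0.2073 = 5.662 mg/L.
DO = C_s − D = 8.26 − 5.662 = 2.598 mg/L.

DO ≈ 2.60 mg/L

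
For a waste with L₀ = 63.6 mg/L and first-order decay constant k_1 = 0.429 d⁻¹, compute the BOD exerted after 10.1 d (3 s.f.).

y ≈ 62.8 mg/L

y_t = L₀(1 − e^(−k_1 t)) = 63.6 × (1 − e^(−0.429×10.1))
= 63.6 × (1 − 0.01313) = 63.6 × 0.9869 = 62.76 mg/L.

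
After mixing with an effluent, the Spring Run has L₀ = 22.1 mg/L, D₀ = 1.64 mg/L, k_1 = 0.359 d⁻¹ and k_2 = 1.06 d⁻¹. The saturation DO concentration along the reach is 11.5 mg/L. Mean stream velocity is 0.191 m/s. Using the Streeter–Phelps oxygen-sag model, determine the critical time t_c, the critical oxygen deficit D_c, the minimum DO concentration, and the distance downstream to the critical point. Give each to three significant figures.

t_c = [1/(k_2−k_1)] ln[(k_2/k_1)(1 − D₀(k_2−k_1)/(k_1 L₀))]
= [1/(1.06−0.359)] ln[(1.06/0.359)(1 − 1.64×0.7010/(0.359×22.1))]
= (1/0.7010) ln[2.953 × 0.8551] = 1.427 × ln(2.525) = 1.427 × 0.9262 = 1.321 d.
L(t_c) = L₀ e^(−k_1 t_c) = 22.1 × 0.6223 = 13.75 mg/L, and at the critical point k_2 D_c = k_1 L, so D_c = (0.359/1.06) × 13.75 = 4.658 mg/L.
Minimum DO = C_s − D_c = 11.5 − 4.658 = 6.842 mg/L.
x_c = v t_c = 0.191 m/s × 1.321 d × 86400 s/d = 21800 m ≈ 21.8 km.

t_c ≈ 1.32 d; D_c ≈ 4.66 mg/L; min DO ≈ 6.84 mg/L; x_c ≈ 21.8 km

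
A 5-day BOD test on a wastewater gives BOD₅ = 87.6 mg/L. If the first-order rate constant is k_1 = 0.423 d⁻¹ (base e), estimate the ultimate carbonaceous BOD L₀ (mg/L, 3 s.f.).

BOD₅ = L₀(1 − e^(−5k_1)) ⇒ L₀ = BOD₅ / (1 − e^(−5×0.423))
= 87.6 / (1 − 0.1206) = 87.6 / 0.8794 = 99.62 mg/L.

L₀ ≈ 99.6 mg/L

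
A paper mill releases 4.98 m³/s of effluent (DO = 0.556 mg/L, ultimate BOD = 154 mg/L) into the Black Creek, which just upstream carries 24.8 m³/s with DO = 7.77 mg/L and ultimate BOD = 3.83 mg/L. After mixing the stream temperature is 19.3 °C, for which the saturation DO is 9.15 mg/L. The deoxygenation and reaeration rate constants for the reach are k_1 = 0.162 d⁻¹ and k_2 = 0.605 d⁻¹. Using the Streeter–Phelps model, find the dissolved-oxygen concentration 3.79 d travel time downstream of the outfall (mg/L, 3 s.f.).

Mixed DO = (24.8×7.77 + 4.98×0.556)/(24.8+4.98) = 195.5/29.78 = 6.564 mg/L.
Mixed L₀ = (24.8×3.83 + 4.98×154)/(29.78) = 861.9/29.78 = 28.94 mg/L.
Initial deficit D₀ = C_s − DO₀ = 9.15 − 6.564 = 2.586 mg/L.
D(3.79) = [0.162×28.94/(0.605−0.162)](e^(−0.162×3.79) − e^(−0.605×3.79)) + 2.586 e^(−0.605×3.79)
= 10.58 × (0.5412 − 0.1010) + 2.586 × 0.1010 = 4.920 mg/L.
DO = 9.15 − 4.920 = 4.230 mg/L.

DO ≈ 4.23 mg/L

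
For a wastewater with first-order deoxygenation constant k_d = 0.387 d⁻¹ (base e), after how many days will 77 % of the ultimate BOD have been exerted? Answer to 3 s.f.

y/L₀ = 1 − e^(−k_d t) = 0.77 ⇒ e^(−k_d t) = 0.230
t = −ln(0.230) / 0.387 = 1.470 / 0.387 = 3.798 d.

t ≈ 3.80 d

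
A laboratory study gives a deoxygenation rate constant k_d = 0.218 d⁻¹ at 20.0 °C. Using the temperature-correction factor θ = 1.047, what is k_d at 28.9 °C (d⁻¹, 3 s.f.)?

k_d ≈ 0.328 d⁻¹

k_d(T₂) = k_d(T₁) · θ^(T₂−T₁) = 0.218 × 1.047^(28.9−20.0)
= 0.218 × 1.047^8.90 = 0.218 × 1.505 = 0.3281 d⁻¹.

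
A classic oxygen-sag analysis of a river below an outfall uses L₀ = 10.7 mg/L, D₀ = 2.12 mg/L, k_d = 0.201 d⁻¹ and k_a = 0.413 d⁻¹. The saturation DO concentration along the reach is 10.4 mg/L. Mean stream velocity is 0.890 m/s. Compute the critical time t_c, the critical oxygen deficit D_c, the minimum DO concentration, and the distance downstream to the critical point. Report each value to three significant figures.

t_c = [1/(k_a−k_d)] ln[(k_a/k_d)(1 − D₀(k_a−k_d)/(k_d L₀))]
= [1/(0.413−0.201)] ln[(0.413/0.201)(1 − 2.12×0.2120/(0.201×10.7))]
= (1/0.2120) ln[2.055 × 0.7910] = 4.717 × ln(1.625) = 4.717 × 0.4857 = 2.291 d.
D_c = (k_d/k_a) L₀ e^(−k_d t_c) = (0.201/0.413) × 10.7 × e^(−0.201×2.291) = 0.4867 × 10.7 × 0.6310 = 3.286 mg/L.
Minimum DO = C_s − D_c = 10.4 − 3.286 = 7.114 mg/L.
x_c = v t_c = 0.890 m/s × 2.291 d × 86400 s/d = 176200 m ≈ 176 km.

t_c ≈ 2.29 d; D_c ≈ 3.29 mg/L; min DO ≈ 7.11 mg/L; x_c ≈ 176 km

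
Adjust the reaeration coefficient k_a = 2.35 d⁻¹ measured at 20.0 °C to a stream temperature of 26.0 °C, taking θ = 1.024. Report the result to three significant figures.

k_a(T₂) = k_a(T₁) · θ^(T₂−T₁) = 2.35 × 1.024^(26.0−20.0)
= 2.35 × 1.024^6.00 = 2.35 × 1.153 = 2.709 d⁻¹.

k_a ≈ 2.71 d⁻¹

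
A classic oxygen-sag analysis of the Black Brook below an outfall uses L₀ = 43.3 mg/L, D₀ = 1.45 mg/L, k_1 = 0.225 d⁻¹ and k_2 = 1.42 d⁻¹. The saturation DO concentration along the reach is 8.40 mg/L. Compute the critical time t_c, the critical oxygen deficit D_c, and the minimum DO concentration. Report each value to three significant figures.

At the critical point dD/dt = 0, so k_1 L₀ e^(−k_1 t) = k_2 D. Substituting D(t) from the Streeter–Phelps equation and solving for t gives
t_c = ln[(k_2/k_1)(1 − D₀(k_2−k_1)/(k_1 L₀))] / (k_2−k_1).
Here k_2−k_1 = 1.195 d⁻¹ and 1 − D₀(k_2−k_1)/(k_1 L₀) = 1 − 1.45×1.195/(0.225×43.3) = 0.8221, so
t_c = ln(6.311 × 0.8221) / 1.195 = 1.646 / 1.195 = 1.378 d.
L(t_c) = L₀ e^(−k_1 t_c) = 43.3 × 0.7334 = 31.76 mg/L, and at the critical point k_2 D_c = k_1 L, so D_c = (0.225/1.42) × 31.76 = 5.032 mg/L.
Minimum DO = C_s − D_c = 8.40 − 5.032 = 3.368 mg/L.

t_c ≈ 1.38 d; D_c ≈ 5.03 mg/L; min DO ≈ 3.37 mg/L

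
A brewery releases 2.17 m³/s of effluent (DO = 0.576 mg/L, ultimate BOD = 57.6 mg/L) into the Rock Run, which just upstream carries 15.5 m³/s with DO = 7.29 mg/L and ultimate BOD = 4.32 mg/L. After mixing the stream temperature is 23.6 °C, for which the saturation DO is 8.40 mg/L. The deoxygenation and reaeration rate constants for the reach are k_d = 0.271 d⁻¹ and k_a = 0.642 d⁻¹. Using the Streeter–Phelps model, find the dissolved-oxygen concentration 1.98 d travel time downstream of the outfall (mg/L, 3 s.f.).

Mixed DO = (15.5×7.29 + 2.17×0.576)/(15.5+2.17) = 114.2/17.67 = 6.465 mg/L.
Mixed L₀ = (15.5×4.32 + 2.17×57.6)/(17.67) = 192.0/17.67 = 10.86 mg/L.
Initial deficit D₀ = C_s − DO₀ = 8.40 − 6.465 = 1.935 mg/L.
D(1.98) = [0.271×10.86/(0.642−0.271)](e^(−0.271×1.98) − e^(−0.642×1.98)) + 1.935 e^(−0.642×1.98)
= 7.935 × (0.5847 − 0.2805) + 1.935 × 0.2805 = 2.957 mg/L.
DO = 8.40 − 2.957 = 5.443 mg/L.

DO ≈ 5.44 mg/L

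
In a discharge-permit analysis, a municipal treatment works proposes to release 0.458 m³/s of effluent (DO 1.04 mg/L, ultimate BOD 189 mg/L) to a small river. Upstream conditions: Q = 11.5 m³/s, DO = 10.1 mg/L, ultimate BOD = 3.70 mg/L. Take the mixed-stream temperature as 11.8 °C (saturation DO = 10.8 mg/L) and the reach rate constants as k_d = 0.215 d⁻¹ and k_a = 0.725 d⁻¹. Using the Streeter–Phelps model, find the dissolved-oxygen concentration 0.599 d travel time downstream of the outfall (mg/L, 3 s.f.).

DO ≈ 9.07 mg/L

Mixed DO = (11.5×10.1 + 0.458×1.04)/(11.5+0.458) = 116.6/11.96 = 9.753 mg/L.
Mixed L₀ = (11.5×3.70 + 0.458×189)/(11.96) = 129.1/11.96 = 10.80 mg/L.
Initial deficit D₀ = C_s − DO₀ = 10.8 − 9.753 = 1.047 mg/L.
D(0.599) = [0.215×10.80/(0.725−0.215)](e^(−0.215×0.599) − e^(−0.725×0.599)) + 1.047 e^(−0.725×0.599)
= 4.552 × (0.8792 − 0.6477) + 1.047 × 0.6477 = 1.732 mg/L.
DO = 10.8 − 1.732 = 9.068 mg/L.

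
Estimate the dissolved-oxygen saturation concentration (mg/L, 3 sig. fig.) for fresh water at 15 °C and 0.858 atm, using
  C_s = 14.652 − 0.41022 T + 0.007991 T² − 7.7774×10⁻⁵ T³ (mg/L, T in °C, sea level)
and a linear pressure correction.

At sea level: C_s = 14.652 − 0.41022×15 + 0.007991×15² − 7.7774×10⁻⁵×15³ = 10.03 mg/L.
Pressure correction: C_s' = 10.03 × 0.858 = 8.609 mg/L.

C_s ≈ 8.61 mg/L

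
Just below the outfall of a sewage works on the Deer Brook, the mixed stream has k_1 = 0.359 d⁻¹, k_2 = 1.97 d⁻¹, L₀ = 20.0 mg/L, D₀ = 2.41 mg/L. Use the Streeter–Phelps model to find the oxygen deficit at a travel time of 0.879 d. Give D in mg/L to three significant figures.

k_1 L₀/(k_2−k_1) = 0.359×20.0/(1.97−0.359) = 7.180/1.611 = 4.457 mg/L.
e^(−k_1 t) = e^(−0.359×0.8790) = 0.7294; e^(−k_2 t) = e^(−1.97×0.8790) = 0.1770.
D = 4.457 × (0.7294 − 0.1770) + 2.41 × 0.1770 = 2.462 + 0.4266 = 2.888 mg/L.

D ≈ 2.89 mg/L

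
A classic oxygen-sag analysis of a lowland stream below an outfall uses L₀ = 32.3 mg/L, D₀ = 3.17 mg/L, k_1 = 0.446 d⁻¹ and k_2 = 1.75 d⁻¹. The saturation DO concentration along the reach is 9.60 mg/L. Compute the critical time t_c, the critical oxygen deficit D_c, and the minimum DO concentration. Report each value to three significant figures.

t_c ≈ 0.789 d; D_c ≈ 5.79 mg/L; min DO ≈ 3.81 mg/L

t_c = [1/(k_2−k_1)] ln[(k_2/k_1)(1 − D₀(k_2−k_1)/(k_1 L₀))]
= [1/(1.75−0.446)] ln[(1.75/0.446)(1 − 3.17×1.304/(0.446×32.3))]
= (1/1.304) ln[3.924 × 0.7131] = 0.7669 × ln(2.798) = 0.7669 × 1.029 = 0.7890 d.
L(t_c) = L₀ e^(−k_1 t_c) = 32.3 × 0.7034 = 22.72 mg/L, and at the critical point k_2 D_c = k_1 L, so D_c = (0.446/1.75) × 22.72 = 5.790 mg/L.
Minimum DO = C_s − D_c = 9.60 − 5.790 = 3.810 mg/L.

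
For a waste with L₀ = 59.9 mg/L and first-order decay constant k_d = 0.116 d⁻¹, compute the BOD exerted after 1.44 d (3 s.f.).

y_t = L₀(1 − e^(−k_d t)) = 59.9 × (1 − e^(−0.116×1.44))
= 59.9 × (1 − 0.8462) = 59.9 × 0.1538 = 9.215 mg/L.

y ≈ 9.21 mg/L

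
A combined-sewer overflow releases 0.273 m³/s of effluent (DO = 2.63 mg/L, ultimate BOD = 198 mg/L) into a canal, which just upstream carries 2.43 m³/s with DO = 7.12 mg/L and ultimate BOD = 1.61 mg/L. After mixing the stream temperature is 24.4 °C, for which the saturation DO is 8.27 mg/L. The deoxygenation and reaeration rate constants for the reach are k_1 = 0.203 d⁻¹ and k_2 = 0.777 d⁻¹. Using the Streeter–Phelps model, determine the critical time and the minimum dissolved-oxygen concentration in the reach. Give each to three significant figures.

Mixed DO = (2.43×7.12 + 0.273×2.63)/(2.43+0.273) = 18.02/2.703 = 6.667 mg/L.
Mixed L₀ = (2.43×1.61 + 0.273×198)/(2.703) = 57.97/2.703 = 21.45 mg/L.
Initial deficit D₀ = C_s − DO₀ = 8.27 − 6.667 = 1.603 mg/L.
t_c = (1/0.5740) ln[(0.777/0.203)(1 − 1.603×0.5740/(0.203×21.45))] = 1.742 × ln(3.018) = 1.925 d.
D_c = (0.203/0.777) × 21.45 × e^(−0.203×1.925) = 0.2613 × 21.45 × 0.6766 = 3.791 mg/L.
Minimum DO = 8.27 − 3.791 = 4.479 mg/L.

t_c ≈ 1.92 d; minimum DO ≈ 4.48 mg/L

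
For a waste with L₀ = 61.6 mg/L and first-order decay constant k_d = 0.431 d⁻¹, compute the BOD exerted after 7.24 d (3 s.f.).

y ≈ 58.9 mg/L

y_t = L₀(1 − e^(−k_d t)) = 61.6 × (1 − e^(−0.431×7.24))
= 61.6 × (1 − 0.04414) = 61.6 × 0.9559 = 58.88 mg/L.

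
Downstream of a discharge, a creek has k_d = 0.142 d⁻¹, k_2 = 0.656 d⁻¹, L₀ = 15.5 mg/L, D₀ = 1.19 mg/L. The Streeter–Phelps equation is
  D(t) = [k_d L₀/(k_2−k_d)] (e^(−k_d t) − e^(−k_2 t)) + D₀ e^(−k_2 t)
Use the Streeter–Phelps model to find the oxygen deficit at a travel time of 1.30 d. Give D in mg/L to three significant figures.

k_d L₀/(k_2−k_d) = 0.142×15.5/(0.656−0.142) = 2.201/0.5140 = 4.282 mg/L.
e^(−k_d t) = e^(−0.142×1.300) = 0.8314; e^(−k_2 t) = e^(−0.656×1.300) = 0.4262.
D = 4.282 × (0.8314 − 0.4262) + 1.19 × 0.4262 = 1.735 + 0.5072 = 2.242 mg/L.

D ≈ 2.24 mg/L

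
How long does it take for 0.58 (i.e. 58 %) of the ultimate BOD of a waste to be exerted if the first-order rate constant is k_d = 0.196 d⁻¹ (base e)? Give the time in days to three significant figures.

t ≈ 4.43 d

y/L₀ = 1 − e^(−k_d t) = 0.58 ⇒ e^(−k_d t) = 0.420
t = −ln(0.420) / 0.196 = 0.8675 / 0.196 = 4.426 d.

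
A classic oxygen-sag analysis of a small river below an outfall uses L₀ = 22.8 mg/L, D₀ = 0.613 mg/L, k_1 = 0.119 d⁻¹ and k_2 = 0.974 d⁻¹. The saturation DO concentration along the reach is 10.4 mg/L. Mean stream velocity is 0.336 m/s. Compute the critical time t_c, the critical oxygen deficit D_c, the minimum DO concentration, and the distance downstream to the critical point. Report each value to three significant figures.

t_c ≈ 2.21 d; D_c ≈ 2.14 mg/L; min DO ≈ 8.26 mg/L; x_c ≈ 64.1 km

At the critical point dD/dt = 0, so k_1 L₀ e^(−k_1 t) = k_2 D. Substituting D(t) from the Streeter–Phelps equation and solving for t gives
t_c = ln[(k_2/k_1)(1 − D₀(k_2−k_1)/(k_1 L₀))] / (k_2−k_1).
Here k_2−k_1 = 0.8550 d⁻¹ and 1 − D₀(k_2−k_1)/(k_1 L₀) = 1 − 0.613×0.8550/(0.119×22.8) = 0.8068, so
t_c = ln(8.185 × 0.8068) / 0.8550 = 1.888 / 0.8550 = 2.208 d.
L(t_c) = L₀ e^(−k_1 t_c) = 22.8 × 0.7690 = 17.53 mg/L, and at the critical point k_2 D_c = k_1 L, so D_c = (0.119/0.974) × 17.53 = 2.142 mg/L.
Minimum DO = C_s − D_c = 10.4 − 2.142 = 8.258 mg/L.
x_c = v t_c = 0.336 m/s × 2.208 d × 86400 s/d = 64090 m ≈ 64.1 km.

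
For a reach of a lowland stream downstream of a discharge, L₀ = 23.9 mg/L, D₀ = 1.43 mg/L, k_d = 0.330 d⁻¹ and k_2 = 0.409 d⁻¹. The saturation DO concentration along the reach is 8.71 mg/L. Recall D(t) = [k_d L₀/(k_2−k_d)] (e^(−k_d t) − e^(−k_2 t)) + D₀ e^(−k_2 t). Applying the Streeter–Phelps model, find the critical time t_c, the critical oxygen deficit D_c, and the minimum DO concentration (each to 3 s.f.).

t_c ≈ 2.53 d; D_c ≈ 8.36 mg/L; min DO ≈ 0.354 mg/L

At the critical point dD/dt = 0, so k_d L₀ e^(−k_d t) = k_2 D. Substituting D(t) from the Streeter–Phelps equation and solving for t gives
t_c = ln[(k_2/k_d)(1 − D₀(k_2−k_d)/(k_d L₀))] / (k_2−k_d).
Here k_2−k_d = 0.07900 d⁻¹ and 1 − D₀(k_2−k_d)/(k_d L₀) = 1 − 1.43×0.07900/(0.330×23.9) = 0.9857, so
t_c = ln(1.239 × 0.9857) / 0.07900 = 0.2002 / 0.07900 = 2.534 d.
L(t_c) = L₀ e^(−k_d t_c) = 23.9 × 0.4333 = 10.36 mg/L, and at the critical point k_2 D_c = k_d L, so D_c = (0.330/0.409) × 10.36 = 8.356 mg/L.
Minimum DO = C_s − D_c = 8.71 − 8.356 = 0.3539 mg/L.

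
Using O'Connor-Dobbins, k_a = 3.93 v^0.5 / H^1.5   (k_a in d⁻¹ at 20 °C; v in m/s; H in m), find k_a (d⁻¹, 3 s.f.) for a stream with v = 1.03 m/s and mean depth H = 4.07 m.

k_a = 3.93 × 1.03^0.5 / 4.07^1.5 = 3.93 × 1.015 / 8.211 = 0.4858 d⁻¹.

k_a ≈ 0.486 d⁻¹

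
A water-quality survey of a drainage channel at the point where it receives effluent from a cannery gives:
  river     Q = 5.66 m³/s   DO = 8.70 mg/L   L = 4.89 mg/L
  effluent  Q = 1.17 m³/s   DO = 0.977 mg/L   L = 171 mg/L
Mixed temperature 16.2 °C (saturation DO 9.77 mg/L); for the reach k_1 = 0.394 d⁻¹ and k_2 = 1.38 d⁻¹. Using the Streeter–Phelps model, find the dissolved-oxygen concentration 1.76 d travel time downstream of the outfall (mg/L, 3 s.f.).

Mixed DO = (5.66×8.70 + 1.17×0.977)/(5.66+1.17) = 50.39/6.830 = 7.377 mg/L.
Mixed L₀ = (5.66×4.89 + 1.17×171)/(6.830) = 227.7/6.830 = 33.35 mg/L.
Initial deficit D₀ = C_s − DO₀ = 9.77 − 7.377 = 2.393 mg/L.
D(1.76) = [0.394×33.35/(1.38−0.394)](e^(−0.394×1.76) − e^(−1.38×1.76)) + 2.393 e^(−1.38×1.76)
= 13.32 × (0.4999 − 0.08814) + 2.393 × 0.08814 = 5.697 mg/L.
DO = 9.77 − 5.697 = 4.073 mg/L.

DO ≈ 4.07 mg/L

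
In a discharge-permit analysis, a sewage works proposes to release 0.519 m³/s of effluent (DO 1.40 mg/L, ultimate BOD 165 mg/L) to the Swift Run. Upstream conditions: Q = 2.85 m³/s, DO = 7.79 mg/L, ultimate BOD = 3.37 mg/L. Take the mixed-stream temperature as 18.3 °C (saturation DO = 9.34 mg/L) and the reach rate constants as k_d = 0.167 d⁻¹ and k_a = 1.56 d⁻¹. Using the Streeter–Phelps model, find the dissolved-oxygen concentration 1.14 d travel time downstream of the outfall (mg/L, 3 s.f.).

Mixed DO = (2.85×7.79 + 0.519×1.40)/(2.85+0.519) = 22.93/3.369 = 6.806 mg/L.
Mixed L₀ = (2.85×3.37 + 0.519×165)/(3.369) = 95.24/3.369 = 28.27 mg/L.
Initial deficit D₀ = C_s − DO₀ = 9.34 − 6.806 = 2.534 mg/L.
D(1.14) = [0.167×28.27/(1.56−0.167)](e^(−0.167×1.14) − e^(−1.56×1.14)) + 2.534 e^(−1.56×1.14)
= 3.389 × (0.8266 − 0.1689) + 2.534 × 0.1689 = 2.657 mg/L.
DO = 9.34 − 2.657 = 6.683 mg/L.

DO ≈ 6.68 mg/L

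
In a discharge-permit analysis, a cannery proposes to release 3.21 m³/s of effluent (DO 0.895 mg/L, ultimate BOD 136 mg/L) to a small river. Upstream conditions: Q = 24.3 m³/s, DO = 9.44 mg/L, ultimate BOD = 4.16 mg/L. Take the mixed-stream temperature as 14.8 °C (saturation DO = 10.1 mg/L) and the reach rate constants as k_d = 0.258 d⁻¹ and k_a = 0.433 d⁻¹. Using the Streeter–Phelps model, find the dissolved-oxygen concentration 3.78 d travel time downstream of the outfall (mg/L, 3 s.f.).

Mixed DO = (24.3×9.44 + 3.21×0.895)/(24.3+3.21) = 232.3/27.51 = 8.443 mg/L.
Mixed L₀ = (24.3×4.16 + 3.21×136)/(27.51) = 537.6/27.51 = 19.54 mg/L.
Initial deficit D₀ = C_s − DO₀ = 10.1 − 8.443 = 1.657 mg/L.
D(3.78) = [0.258×19.54/(0.433−0.258)](e^(−0.258×3.78) − e^(−0.433×3.78)) + 1.657 e^(−0.433×3.78)
= 28.81 × (0.3771 − 0.1946) + 1.657 × 0.1946 = 5.581 mg/L.
DO = 10.1 − 5.581 = 4.519 mg/L.

DO ≈ 4.52 mg/L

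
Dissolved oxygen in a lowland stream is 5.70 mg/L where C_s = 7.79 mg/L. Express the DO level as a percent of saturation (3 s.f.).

73.2 % saturation

% saturation = C/C_s × 100 = 5.70/7.79 × 100 = 73.2 %.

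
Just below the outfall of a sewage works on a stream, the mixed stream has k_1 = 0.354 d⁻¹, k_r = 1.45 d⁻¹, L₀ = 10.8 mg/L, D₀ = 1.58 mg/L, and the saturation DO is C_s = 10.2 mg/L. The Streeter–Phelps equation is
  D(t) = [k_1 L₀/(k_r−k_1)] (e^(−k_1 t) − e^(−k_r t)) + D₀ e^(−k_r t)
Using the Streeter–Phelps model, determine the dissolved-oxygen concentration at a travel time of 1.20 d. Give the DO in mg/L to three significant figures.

DO ≈ 8.25 mg/L

k_1 L₀/(k_r−k_1) = 0.354×10.8/(1.45−0.354) = 3.823/1.096 = 3.488 mg/L.
e^(−k_1 t) = e^(−0.354×1.200) = 0.6539; e^(−k_r t) = e^(−1.45×1.200) = 0.1755.
D = 3.488 × (0.6539 − 0.1755) + 1.58 × 0.1755 = 1.669 + 0.2773 = 1.946 mg/L.
DO = C_s − D = 10.2 − 1.946 = 8.254 mg/L.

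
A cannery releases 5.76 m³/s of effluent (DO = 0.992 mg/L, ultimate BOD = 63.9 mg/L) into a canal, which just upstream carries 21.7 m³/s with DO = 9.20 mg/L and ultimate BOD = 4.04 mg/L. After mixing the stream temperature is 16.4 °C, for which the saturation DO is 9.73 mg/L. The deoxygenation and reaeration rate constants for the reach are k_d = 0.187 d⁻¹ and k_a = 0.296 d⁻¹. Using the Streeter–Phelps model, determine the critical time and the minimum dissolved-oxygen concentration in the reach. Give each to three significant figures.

Mixed DO = (21.7×9.20 + 5.76×0.992)/(21.7+5.76) = 205.4/27.46 = 7.478 mg/L.
Mixed L₀ = (21.7×4.04 + 5.76×63.9)/(27.46) = 455.7/27.46 = 16.60 mg/L.
Initial deficit D₀ = C_s − DO₀ = 9.73 − 7.478 = 2.252 mg/L.
t_c = (1/0.1090) ln[(0.296/0.187)(1 − 2.252×0.1090/(0.187×16.60))] = 9.174 × ln(1.458) = 3.457 d.
D_c = (0.187/0.296) × 16.60 × e^(−0.187×3.457) = 0.6318 × 16.60 × 0.5239 = 5.492 mg/L.
Minimum DO = 9.73 − 5.492 = 4.238 mg/L.

t_c ≈ 3.46 d; minimum DO ≈ 4.24 mg/L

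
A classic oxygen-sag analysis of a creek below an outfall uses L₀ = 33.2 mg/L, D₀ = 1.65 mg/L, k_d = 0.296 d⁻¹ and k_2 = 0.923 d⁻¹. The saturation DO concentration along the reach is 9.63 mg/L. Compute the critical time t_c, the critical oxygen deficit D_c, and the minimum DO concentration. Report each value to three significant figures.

At the critical point dD/dt = 0, so k_d L₀ e^(−k_d t) = k_2 D. Substituting D(t) from the Streeter–Phelps equation and solving for t gives
t_c = ln[(k_2/k_d)(1 − D₀(k_2−k_d)/(k_d L₀))] / (k_2−k_d).
Here k_2−k_d = 0.6270 d⁻¹ and 1 − D₀(k_2−k_d)/(k_d L₀) = 1 − 1.65×0.6270/(0.296×33.2) = 0.8947, so
t_c = ln(3.118 × 0.8947) / 0.6270 = 1.026 / 0.6270 = 1.636 d.
L(t_c) = L₀ e^(−k_d t_c) = 33.2 × 0.6161 = 20.45 mg/L, and at the critical point k_2 D_c = k_d L, so D_c = (0.296/0.923) × 20.45 = 6.559 mg/L.
Minimum DO = C_s − D_c = 9.63 − 6.559 = 3.071 mg/L.

t_c ≈ 1.64 d; D_c ≈ 6.56 mg/L; min DO ≈ 3.07 mg/L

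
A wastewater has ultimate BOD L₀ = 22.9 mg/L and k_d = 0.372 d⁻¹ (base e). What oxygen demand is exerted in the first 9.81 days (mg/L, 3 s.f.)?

y ≈ 22.3 mg/L

y_t = L₀(1 − e^(−k_d t)) = 22.9 × (1 − e^(−0.372×9.81))
= 22.9 × (1 − 0.02601) = 22.9 × 0.9740 = 22.30 mg/L.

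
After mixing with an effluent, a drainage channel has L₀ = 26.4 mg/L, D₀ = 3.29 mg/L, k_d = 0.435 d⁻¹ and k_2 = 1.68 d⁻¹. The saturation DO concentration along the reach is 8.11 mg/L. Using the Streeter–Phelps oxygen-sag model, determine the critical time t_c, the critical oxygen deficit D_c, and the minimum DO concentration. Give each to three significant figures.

t_c = [1/(k_2−k_d)] ln[(k_2/k_d)(1 − D₀(k_2−k_d)/(k_d L₀))]
= [1/(1.68−0.435)] ln[(1.68/0.435)(1 − 3.29×1.245/(0.435×26.4))]
= (1/1.245) ln[3.862 × 0.6433] = 0.8032 × ln(2.485) = 0.8032 × 0.9101 = 0.7310 d.
L(t_c) = L₀ e^(−k_d t_c) = 26.4 × 0.7276 = 19.21 mg/L, and at the critical point k_2 D_c = k_d L, so D_c = (0.435/1.68) × 19.21 = 4.974 mg/L.
Minimum DO = C_s − D_c = 8.11 − 4.974 = 3.136 mg/L.

t_c ≈ 0.731 d; D_c ≈ 4.97 mg/L; min DO ≈ 3.14 mg/L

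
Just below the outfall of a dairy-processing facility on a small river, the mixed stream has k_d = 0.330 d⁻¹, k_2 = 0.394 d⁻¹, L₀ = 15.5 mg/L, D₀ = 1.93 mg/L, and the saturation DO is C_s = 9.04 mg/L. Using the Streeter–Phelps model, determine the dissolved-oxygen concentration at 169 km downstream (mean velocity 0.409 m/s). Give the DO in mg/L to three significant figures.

DO ≈ 4.40 mg/L

Travel time t = x/v = 169 km / (0.409 m/s) = 169000 m / 0.409 m/s = 413200 s = 4.782 d.
k_d L₀/(k_2−k_d) = 0.330×15.5/(0.394−0.330) = 5.115/0.06400 = 79.92 mg/L.
e^(−k_d t) = e^(−0.330×4.782) = 0.2063; e^(−k_2 t) = e^(−0.394×4.782) = 0.1519.
D = 79.92 × (0.2063 − 0.1519) + 1.93 × 0.1519 = 4.348 + 0.2932 = 4.642 mg/L.
DO = C_s − D = 9.04 − 4.642 = 4.398 mg/L.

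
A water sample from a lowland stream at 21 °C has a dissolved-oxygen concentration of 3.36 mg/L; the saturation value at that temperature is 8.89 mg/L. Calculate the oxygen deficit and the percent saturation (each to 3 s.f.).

D ≈ 5.53 mg/L; 37.8 % saturation

D = C_s − C = 8.89 − 3.36 = 5.53 mg/L.
% saturation = 3.36/8.89 × 100 = 37.8 %.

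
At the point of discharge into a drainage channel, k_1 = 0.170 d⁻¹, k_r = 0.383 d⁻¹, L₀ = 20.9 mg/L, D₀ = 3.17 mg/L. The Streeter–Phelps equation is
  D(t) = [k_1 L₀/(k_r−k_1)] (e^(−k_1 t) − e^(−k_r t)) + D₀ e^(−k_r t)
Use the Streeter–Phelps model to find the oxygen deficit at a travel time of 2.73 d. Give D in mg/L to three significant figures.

k_1 L₀/(k_r−k_1) = 0.170×20.9/(0.383−0.170) = 3.553/0.2130 = 16.68 mg/L.
e^(−k_1 t) = e^(−0.170×2.730) = 0.6287; e^(−k_r t) = e^(−0.383×2.730) = 0.3515.
D = 16.68 × (0.6287 − 0.3515) + 3.17 × 0.3515 = 4.624 + 1.114 = 5.738 mg/L.

D ≈ 5.74 mg/L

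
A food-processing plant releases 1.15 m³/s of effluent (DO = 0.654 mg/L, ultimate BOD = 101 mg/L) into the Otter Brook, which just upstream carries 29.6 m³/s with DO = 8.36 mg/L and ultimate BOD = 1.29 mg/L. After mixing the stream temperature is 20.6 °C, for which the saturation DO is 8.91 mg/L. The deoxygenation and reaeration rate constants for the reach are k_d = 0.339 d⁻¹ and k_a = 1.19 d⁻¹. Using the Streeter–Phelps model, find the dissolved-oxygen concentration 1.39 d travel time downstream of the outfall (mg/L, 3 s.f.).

Mixed DO = (29.6×8.36 + 1.15×0.654)/(29.6+1.15) = 248.2/30.75 = 8.072 mg/L.
Mixed L₀ = (29.6×1.29 + 1.15×101)/(30.75) = 154.3/30.75 = 5.019 mg/L.
Initial deficit D₀ = C_s − DO₀ = 8.91 − 8.072 = 0.8382 mg/L.
D(1.39) = [0.339×5.019/(1.19−0.339)](e^(−0.339×1.39) − e^(−1.19×1.39)) + 0.8382 e^(−1.19×1.39)
= 1.999 × (0.6242 − 0.1913) + 0.8382 × 0.1913 = 1.026 mg/L.
DO = 8.91 − 1.026 = 7.884 mg/L.

DO ≈ 7.88 mg/L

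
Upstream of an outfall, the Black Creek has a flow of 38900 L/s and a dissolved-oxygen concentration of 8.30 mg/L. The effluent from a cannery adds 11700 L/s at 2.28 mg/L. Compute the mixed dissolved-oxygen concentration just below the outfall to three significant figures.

6.91 mg/L

Flow-weighted mixing: C = (Q_r C_r + Q_w C_w)/(Q_r + Q_w)
= (38900×8.30 + 11700×2.28)/(38900 + 11700) = 349500/50600 = 6.908 mg/L.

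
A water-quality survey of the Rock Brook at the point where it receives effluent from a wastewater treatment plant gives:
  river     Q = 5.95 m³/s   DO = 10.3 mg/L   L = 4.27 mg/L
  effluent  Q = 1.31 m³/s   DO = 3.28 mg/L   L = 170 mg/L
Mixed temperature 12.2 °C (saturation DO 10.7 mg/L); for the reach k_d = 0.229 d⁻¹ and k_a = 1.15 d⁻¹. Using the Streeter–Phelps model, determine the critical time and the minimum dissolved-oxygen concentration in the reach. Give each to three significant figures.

Mixed DO = (5.95×10.3 + 1.31×3.28)/(5.95+1.31) = 65.58/7.260 = 9.033 mg/L.
Mixed L₀ = (5.95×4.27 + 1.31×170)/(7.260) = 248.1/7.260 = 34.17 mg/L.
Initial deficit D₀ = C_s − DO₀ = 10.7 − 9.033 = 1.667 mg/L.
t_c = (1/0.9210) ln[(1.15/0.229)(1 − 1.667×0.9210/(0.229×34.17))] = 1.086 × ln(4.037) = 1.515 d.
D_c = (0.229/1.15) × 34.17 × e^(−0.229×1.515) = 0.1991 × 34.17 × 0.7068 = 4.810 mg/L.
Minimum DO = 10.7 − 4.810 = 5.890 mg/L.

t_c ≈ 1.52 d; minimum DO ≈ 5.89 mg/L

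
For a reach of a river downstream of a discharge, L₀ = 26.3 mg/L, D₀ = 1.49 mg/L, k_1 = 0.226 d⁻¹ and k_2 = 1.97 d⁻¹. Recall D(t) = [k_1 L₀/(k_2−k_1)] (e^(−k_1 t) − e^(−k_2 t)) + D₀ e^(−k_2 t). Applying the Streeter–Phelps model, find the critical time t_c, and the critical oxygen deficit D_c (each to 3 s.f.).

t_c ≈ 0.912 d; D_c ≈ 2.46 mg/L

t_c = [1/(k_2−k_1)] ln[(k_2/k_1)(1 − D₀(k_2−k_1)/(k_1 L₀))]
= [1/(1.97−0.226)] ln[(1.97/0.226)(1 − 1.49×1.744/(0.226×26.3))]
= (1/1.744) ln[8.717 × 0.5628] = 0.5734 × ln(4.906) = 0.5734 × 1.590 = 0.9120 d.
D_c = (k_1/k_2) L₀ e^(−k_1 t_c) = (0.226/1.97) × 26.3 × e^(−0.226×0.9120) = 0.1147 × 26.3 × 0.8138 = 2.455 mg/L.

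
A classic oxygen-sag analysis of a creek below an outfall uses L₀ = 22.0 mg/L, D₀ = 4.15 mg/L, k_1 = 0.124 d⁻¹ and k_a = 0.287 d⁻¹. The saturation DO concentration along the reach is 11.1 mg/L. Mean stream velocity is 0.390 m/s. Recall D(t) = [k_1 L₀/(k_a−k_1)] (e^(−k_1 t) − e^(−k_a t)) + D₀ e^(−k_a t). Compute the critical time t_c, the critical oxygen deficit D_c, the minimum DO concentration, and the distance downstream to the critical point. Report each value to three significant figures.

t_c = [1/(k_a−k_1)] ln[(k_a/k_1)(1 − D₀(k_a−k_1)/(k_1 L₀))]
= [1/(0.287−0.124)] ln[(0.287/0.124)(1 − 4.15×0.1630/(0.124×22.0))]
= (1/0.1630) ln[2.315 × 0.7520] = 6.135 × ln(1.741) = 6.135 × 0.5542 = 3.400 d.
L(t_c) = L₀ e^(−k_1 t_c) = 22.0 × 0.6560 = 14.43 mg/L, and at the critical point k_a D_c = k_1 L, so D_c = (0.124/0.287) × 14.43 = 6.235 mg/L.
Minimum DO = C_s − D_c = 11.1 − 6.235 = 4.865 mg/L.
x_c = v t_c = 0.390 m/s × 3.400 d × 86400 s/d = 114600 m ≈ 115 km.

t_c ≈ 3.40 d; D_c ≈ 6.24 mg/L; min DO ≈ 4.86 mg/L; x_c ≈ 115 km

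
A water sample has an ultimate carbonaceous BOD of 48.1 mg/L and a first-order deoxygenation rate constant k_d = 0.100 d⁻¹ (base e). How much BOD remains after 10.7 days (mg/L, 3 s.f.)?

L_t = L₀ e^(−k_d t) = 48.1 × e^(−0.100×10.7) = 48.1 × 0.3430 = 16.50 mg/L.

L ≈ 16.5 mg/L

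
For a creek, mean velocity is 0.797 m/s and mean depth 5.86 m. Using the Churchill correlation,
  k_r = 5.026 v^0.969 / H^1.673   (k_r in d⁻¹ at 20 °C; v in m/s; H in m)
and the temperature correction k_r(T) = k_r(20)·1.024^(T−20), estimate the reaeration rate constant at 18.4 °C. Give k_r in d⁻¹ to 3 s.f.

k_r ≈ 0.202 d⁻¹

k_r(20) = 5.026 × 0.797^0.969 / 5.86^1.673 = 5.026 × 0.8026 / 19.26 = 0.2094 d⁻¹.
k_r(18.4) = 0.2094 × 1.024^(18.4−20) = 0.2094 × 0.9628 = 0.2016 d⁻¹.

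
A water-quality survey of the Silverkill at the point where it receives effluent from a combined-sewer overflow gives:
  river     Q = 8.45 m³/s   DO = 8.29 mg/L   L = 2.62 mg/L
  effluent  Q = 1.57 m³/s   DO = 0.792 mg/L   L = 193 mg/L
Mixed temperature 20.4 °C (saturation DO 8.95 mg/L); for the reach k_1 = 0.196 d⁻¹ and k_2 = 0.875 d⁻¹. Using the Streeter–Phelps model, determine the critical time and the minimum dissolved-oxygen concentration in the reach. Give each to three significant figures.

Mixed DO = (8.45×8.29 + 1.57×0.792)/(8.45+1.57) = 71.29/10.02 = 7.115 mg/L.
Mixed L₀ = (8.45×2.62 + 1.57×193)/(10.02) = 325.1/10.02 = 32.45 mg/L.
Initial deficit D₀ = C_s − DO₀ = 8.95 − 7.115 = 1.835 mg/L.
t_c = (1/0.6790) ln[(0.875/0.196)(1 − 1.835×0.6790/(0.196×32.45))] = 1.473 × ln(3.590) = 1.882 d.
D_c = (0.196/0.875) × 32.45 × e^(−0.196×1.882) = 0.2240 × 32.45 × 0.6915 = 5.026 mg/L.
Minimum DO = 8.95 − 5.026 = 3.924 mg/L.

t_c ≈ 1.88 d; minimum DO ≈ 3.92 mg/L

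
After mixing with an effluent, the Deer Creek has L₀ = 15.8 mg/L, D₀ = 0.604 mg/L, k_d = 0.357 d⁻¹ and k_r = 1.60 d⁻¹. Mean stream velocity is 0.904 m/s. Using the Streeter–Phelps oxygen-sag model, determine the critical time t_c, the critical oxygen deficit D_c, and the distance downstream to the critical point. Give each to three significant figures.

t_c ≈ 1.09 d; D_c ≈ 2.39 mg/L; x_c ≈ 85.3 km

t_c = [1/(k_r−k_d)] ln[(k_r/k_d)(1 − D₀(k_r−k_d)/(k_d L₀))]
= [1/(1.60−0.357)] ln[(1.60/0.357)(1 − 0.604×1.243/(0.357×15.8))]
= (1/1.243) ln[4.482 × 0.8669] = 0.8045 × ln(3.885) = 0.8045 × 1.357 = 1.092 d.
D_c = (k_d/k_r) L₀ e^(−k_d t_c) = (0.357/1.60) × 15.8 × e^(−0.357×1.092) = 0.2231 × 15.8 × 0.6772 = 2.387 mg/L.
x_c = v t_c = 0.904 m/s × 1.092 d × 86400 s/d = 85280 m ≈ 85.3 km.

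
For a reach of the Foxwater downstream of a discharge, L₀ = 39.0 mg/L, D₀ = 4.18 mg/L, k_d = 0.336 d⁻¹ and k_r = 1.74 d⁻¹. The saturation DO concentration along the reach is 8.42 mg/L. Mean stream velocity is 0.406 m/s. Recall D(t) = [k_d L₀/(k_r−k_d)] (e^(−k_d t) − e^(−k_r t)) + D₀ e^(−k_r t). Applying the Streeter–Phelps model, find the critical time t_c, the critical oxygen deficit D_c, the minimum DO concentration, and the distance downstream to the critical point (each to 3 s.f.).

With k_r/k_d = 5.179 and 1 − D₀(k_r−k_d)/(k_d L₀) = 0.5521,
t_c = ln(5.179 × 0.5521) / (1.74 − 0.336) = ln(2.859) / 1.404 = 1.051/1.404 = 0.7483 d.
L(t_c) = L₀ e^(−k_d t_c) = 39.0 × 0.7777 = 30.33 mg/L, and at the critical point k_r D_c = k_d L, so D_c = (0.336/1.74) × 30.33 = 5.857 mg/L.
Minimum DO = C_s − D_c = 8.42 − 5.857 = 2.563 mg/L.
x_c = v t_c = 0.406 m/s × 0.7483 d × 86400 s/d = 26250 m ≈ 26.2 km.

t_c ≈ 0.748 d; D_c ≈ 5.86 mg/L; min DO ≈ 2.56 mg/L; x_c ≈ 26.2 km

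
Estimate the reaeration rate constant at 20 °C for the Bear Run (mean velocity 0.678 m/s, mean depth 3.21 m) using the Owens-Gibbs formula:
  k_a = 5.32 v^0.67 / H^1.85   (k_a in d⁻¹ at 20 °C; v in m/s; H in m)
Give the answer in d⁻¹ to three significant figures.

k_a ≈ 0.474 d⁻¹

k_a = 5.32 × 0.678^0.67 / 3.21^1.85 = 5.32 × 0.7708 / 8.650 = 0.4740 d⁻¹.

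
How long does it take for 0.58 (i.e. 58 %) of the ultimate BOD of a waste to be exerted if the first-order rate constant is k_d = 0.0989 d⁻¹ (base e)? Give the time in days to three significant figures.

y/L₀ = 1 − e^(−k_d t) = 0.58 ⇒ e^(−k_d t) = 0.420
t = −ln(0.420) / 0.0989 = 0.8675 / 0.0989 = 8.771 d.

t ≈ 8.77 d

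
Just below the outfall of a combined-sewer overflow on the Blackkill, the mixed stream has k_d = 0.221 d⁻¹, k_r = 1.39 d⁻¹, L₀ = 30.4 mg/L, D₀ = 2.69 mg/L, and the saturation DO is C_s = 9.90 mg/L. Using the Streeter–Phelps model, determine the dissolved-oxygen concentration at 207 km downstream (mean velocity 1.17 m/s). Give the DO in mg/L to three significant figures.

Travel time t = x/v = 207 km / (1.17 m/s) = 207000 m / 1.17 m/s = 176900 s = 2.048 d.
k_d L₀/(k_r−k_d) = 0.221×30.4/(1.39−0.221) = 6.718/1.169 = 5.747 mg/L.
e^(−k_d t) = e^(−0.221×2.048) = 0.6360; e^(−k_r t) = e^(−1.39×2.048) = 0.05806.
D = 5.747 × (0.6360 − 0.05806) + 2.69 × 0.05806 = 3.322 + 0.1562 = 3.478 mg/L.
DO = C_s − D = 9.90 − 3.478 = 6.422 mg/L.

DO ≈ 6.42 mg/L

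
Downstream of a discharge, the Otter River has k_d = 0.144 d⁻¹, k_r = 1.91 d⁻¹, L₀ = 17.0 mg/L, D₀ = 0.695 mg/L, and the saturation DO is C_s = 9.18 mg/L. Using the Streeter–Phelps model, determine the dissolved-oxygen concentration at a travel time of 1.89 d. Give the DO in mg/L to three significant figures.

DO ≈ 8.14 mg/L

k_d L₀/(k_r−k_d) = 0.144×17.0/(1.91−0.144) = 2.448/1.766 = 1.386 mg/L.
e^(−k_d t) = e^(−0.144×1.890) = 0.7617; e^(−k_r t) = e^(−1.91×1.890) = 0.02705.
D = 1.386 × (0.7617 − 0.02705) + 0.695 × 0.02705 = 1.018 + 0.01880 = 1.037 mg/L.
DO = C_s − D = 9.18 − 1.037 = 8.143 mg/L.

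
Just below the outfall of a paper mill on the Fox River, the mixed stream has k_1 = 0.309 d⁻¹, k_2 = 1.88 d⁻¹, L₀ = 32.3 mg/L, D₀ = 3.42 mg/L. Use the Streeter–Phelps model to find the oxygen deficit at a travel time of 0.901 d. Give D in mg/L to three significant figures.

k_1 L₀/(k_2−k_1) = 0.309×32.3/(1.88−0.309) = 9.981/1.571 = 6.353 mg/L.
e^(−k_1 t) = e^(−0.309×0.9010) = 0.7570; e^(−k_2 t) = e^(−1.88×0.9010) = 0.1838.
D = 6.353 × (0.7570 − 0.1838) + 3.42 × 0.1838 = 3.641 + 0.6286 = 4.270 mg/L.

D ≈ 4.27 mg/L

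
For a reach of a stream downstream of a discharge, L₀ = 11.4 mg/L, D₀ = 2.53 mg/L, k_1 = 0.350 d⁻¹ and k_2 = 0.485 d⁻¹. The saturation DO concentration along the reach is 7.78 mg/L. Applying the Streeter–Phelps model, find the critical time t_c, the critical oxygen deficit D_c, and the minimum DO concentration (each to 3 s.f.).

t_c = [1/(k_2−k_1)] ln[(k_2/k_1)(1 − D₀(k_2−k_1)/(k_1 L₀))]
= [1/(0.485−0.350)] ln[(0.485/0.350)(1 − 2.53×0.1350/(0.350×11.4))]
= (1/0.1350) ln[1.386 × 0.9144] = 7.407 × ln(1.267) = 7.407 × 0.2367 = 1.754 d.
D_c = (k_1/k_2) L₀ e^(−k_1 t_c) = (0.350/0.485) × 11.4 × e^(−0.350×1.754) = 0.7216 × 11.4 × 0.5413 = 4.453 mg/L.
Minimum DO = C_s − D_c = 7.78 − 4.453 = 3.327 mg/L.

t_c ≈ 1.75 d; D_c ≈ 4.45 mg/L; min DO ≈ 3.33 mg/L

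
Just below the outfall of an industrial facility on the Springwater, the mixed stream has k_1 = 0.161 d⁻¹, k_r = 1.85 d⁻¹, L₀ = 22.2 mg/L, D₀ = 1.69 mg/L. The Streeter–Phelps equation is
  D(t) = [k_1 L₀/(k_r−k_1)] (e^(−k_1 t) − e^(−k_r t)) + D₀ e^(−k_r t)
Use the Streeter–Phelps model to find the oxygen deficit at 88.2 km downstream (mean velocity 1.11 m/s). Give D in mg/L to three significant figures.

D ≈ 1.75 mg/L

Travel time t = x/v = 88.2 km / (1.11 m/s) = 88200 m / 1.11 m/s = 79460 s = 0.9197 d.
k_1 L₀/(k_r−k_1) = 0.161×22.2/(1.85−0.161) = 3.574/1.689 = 2.116 mg/L.
e^(−k_1 t) = e^(−0.161×0.9197) = 0.8624; e^(−k_r t) = e^(−1.85×0.9197) = 0.1824.
D = 2.116 × (0.8624 − 0.1824) + 1.69 × 0.1824 = 1.439 + 0.3083 = 1.747 mg/L.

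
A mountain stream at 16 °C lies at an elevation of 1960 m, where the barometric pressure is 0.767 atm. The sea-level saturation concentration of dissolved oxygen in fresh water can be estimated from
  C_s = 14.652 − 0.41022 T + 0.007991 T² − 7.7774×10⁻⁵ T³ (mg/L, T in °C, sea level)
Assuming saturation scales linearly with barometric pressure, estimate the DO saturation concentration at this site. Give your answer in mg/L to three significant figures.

C_s ≈ 7.53 mg/L

At sea level: C_s = 14.652 − 0.41022×16 + 0.007991×16² − 7.7774×10⁻⁵×16³ = 9.816 mg/L.
Pressure correction: C_s' = 9.816 × 0.767 = 7.529 mg/L.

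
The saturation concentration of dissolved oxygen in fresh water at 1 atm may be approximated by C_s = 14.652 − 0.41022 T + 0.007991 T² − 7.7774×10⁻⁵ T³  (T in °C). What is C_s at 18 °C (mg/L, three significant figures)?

C_s = 14.652 − 0.41022×18 + 0.007991×18² − 7.7774×10⁻⁵×18³ = 9.404 mg/L.

C_s ≈ 9.40 mg/L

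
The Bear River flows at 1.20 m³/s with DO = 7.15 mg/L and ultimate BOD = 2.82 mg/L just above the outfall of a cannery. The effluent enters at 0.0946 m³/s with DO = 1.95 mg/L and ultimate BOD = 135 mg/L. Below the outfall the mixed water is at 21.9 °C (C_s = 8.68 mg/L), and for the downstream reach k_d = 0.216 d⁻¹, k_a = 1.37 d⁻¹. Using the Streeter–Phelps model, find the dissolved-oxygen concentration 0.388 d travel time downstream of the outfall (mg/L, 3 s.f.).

DO ≈ 6.78 mg/L

Mixed DO = (1.20×7.15 + 0.0946×1.95)/(1.20+0.0946) = 8.764/1.295 = 6.770 mg/L.
Mixed L₀ = (1.20×2.82 + 0.0946×135)/(1.295) = 16.16/1.295 = 12.48 mg/L.
Initial deficit D₀ = C_s − DO₀ = 8.68 − 6.770 = 1.910 mg/L.
D(0.388) = [0.216×12.48/(1.37−0.216)](e^(−0.216×0.388) − e^(−1.37×0.388)) + 1.910 e^(−1.37×0.388)
= 2.336 × (0.9196 − 0.5877) + 1.910 × 0.5877 = 1.898 mg/L.
DO = 8.68 − 1.898 = 6.782 mg/L.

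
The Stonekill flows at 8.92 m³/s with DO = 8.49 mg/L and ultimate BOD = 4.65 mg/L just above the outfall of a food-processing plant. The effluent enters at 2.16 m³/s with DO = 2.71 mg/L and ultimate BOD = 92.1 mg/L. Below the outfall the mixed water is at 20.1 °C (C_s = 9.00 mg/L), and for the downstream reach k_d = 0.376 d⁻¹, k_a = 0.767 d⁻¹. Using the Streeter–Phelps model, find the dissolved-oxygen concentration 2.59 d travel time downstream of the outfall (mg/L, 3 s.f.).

Mixed DO = (8.92×8.49 + 2.16×2.71)/(8.92+2.16) = 81.58/11.08 = 7.363 mg/L.
Mixed L₀ = (8.92×4.65 + 2.16×92.1)/(11.08) = 240.4/11.08 = 21.70 mg/L.
Initial deficit D₀ = C_s − DO₀ = 9.00 − 7.363 = 1.637 mg/L.
D(2.59) = [0.376×21.70/(0.767−0.376)](e^(−0.376×2.59) − e^(−0.767×2.59)) + 1.637 e^(−0.767×2.59)
= 20.87 × (0.3776 − 0.1372) + 1.637 × 0.1372 = 5.242 mg/L.
DO = 9.00 − 5.242 = 3.758 mg/L.

DO ≈ 3.76 mg/L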